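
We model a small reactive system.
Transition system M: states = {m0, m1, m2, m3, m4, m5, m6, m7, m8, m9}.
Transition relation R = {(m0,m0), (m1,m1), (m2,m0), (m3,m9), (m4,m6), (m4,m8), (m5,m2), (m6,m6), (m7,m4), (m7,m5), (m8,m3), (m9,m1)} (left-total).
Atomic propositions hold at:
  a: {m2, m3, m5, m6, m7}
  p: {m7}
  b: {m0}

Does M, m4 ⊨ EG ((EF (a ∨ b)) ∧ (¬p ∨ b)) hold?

Sat(a ∨ b) = {m0, m2, m3, m5, m6, m7}
EF (a ∨ b): least fixpoint, start Z0 = {m0, m2, m3, m5, m6, m7}, add states with some successor in Z. Z1 = {m0, m2, m3, m4, m5, m6, m7, m8}; fixed.
Sat(EF (a ∨ b)) = {m0, m2, m3, m4, m5, m6, m7, m8}
Sat(¬p) = {m0, m1, m2, m3, m4, m5, m6, m8, m9}
Sat(¬p ∨ b) = {m0, m1, m2, m3, m4, m5, m6, m8, m9}
Sat((EF (a ∨ b)) ∧ (¬p ∨ b)) = {m0, m2, m3, m4, m5, m6, m8}
EG ((EF (a ∨ b)) ∧ (¬p ∨ b)): greatest fixpoint, start Z0 = {m0, m2, m3, m4, m5, m6, m8}, keep only states in Sat with some successor in Z. Z1 = {m0, m2, m4, m5, m6, m8}; Z2 = {m0, m2, m4, m5, m6}; fixed.
Sat(EG ((EF (a ∨ b)) ∧ (¬p ∨ b))) = {m0, m2, m4, m5, m6}
m4 ∈ Sat(EG ((EF (a ∨ b)) ∧ (¬p ∨ b))) = {m0, m2, m4, m5, m6}, so the formula holds at m4.

Yes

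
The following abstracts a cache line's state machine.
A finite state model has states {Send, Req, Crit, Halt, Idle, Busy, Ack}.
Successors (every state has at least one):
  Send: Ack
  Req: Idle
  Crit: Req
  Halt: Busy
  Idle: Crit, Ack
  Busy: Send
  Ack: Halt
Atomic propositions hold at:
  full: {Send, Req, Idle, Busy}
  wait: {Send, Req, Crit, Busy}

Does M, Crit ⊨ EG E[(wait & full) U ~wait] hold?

No

Sat(wait & full) = {Send, Req, Busy}
Sat(~wait) = {Halt, Idle, Ack}
E[(wait & full) U ~wait]: least fixpoint, start Z0 = Sat(~wait) = {Halt, Idle, Ack}, add states in Sat(wait & full) with some successor in Z. Z1 = {Send, Req, Halt, Idle, Ack}; Z2 = {Send, Req, Halt, Idle, Busy, Ack}; fixed.
Sat(E[(wait & full) U ~wait]) = {Send, Req, Halt, Idle, Busy, Ack}
EG E[(wait & full) U ~wait]: greatest fixpoint, start Z0 = {Send, Req, Halt, Idle, Busy, Ack}, keep only states in Sat with some successor in Z. Already a fixed point.
Sat(EG E[(wait & full) U ~wait]) = {Send, Req, Halt, Idle, Busy, Ack}
Crit ∉ Sat(EG E[(wait & full) U ~wait]) = {Send, Req, Halt, Idle, Busy, Ack}, so the formula does not hold at Crit.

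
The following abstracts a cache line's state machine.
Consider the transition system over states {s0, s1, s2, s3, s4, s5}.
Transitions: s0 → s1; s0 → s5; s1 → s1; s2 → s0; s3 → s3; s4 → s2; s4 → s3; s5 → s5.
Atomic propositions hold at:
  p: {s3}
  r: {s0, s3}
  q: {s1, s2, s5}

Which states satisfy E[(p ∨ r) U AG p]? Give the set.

Sat(p ∨ r) = {s0, s3}
AG p: greatest fixpoint, start Z0 = {s3}, keep only states in Sat with every successor in Z. Already a fixed point.
Sat(AG p) = {s3}
E[(p ∨ r) U AG p]: least fixpoint, start Z0 = Sat(AG p) = {s3}, add states in Sat(p ∨ r) with some successor in Z. Already a fixed point.
Sat(E[(p ∨ r) U AG p]) = {s3}

{s3}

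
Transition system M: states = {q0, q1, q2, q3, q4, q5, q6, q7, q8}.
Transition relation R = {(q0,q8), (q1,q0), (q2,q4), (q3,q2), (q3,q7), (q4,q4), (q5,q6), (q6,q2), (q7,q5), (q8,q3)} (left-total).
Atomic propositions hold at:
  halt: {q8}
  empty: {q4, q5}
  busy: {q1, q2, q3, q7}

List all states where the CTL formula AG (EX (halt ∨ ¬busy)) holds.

{q2, q4}

Sat(¬busy) = {q0, q4, q5, q6, q8}
Sat(halt ∨ ¬busy) = {q0, q4, q5, q6, q8}
Sat(EX (halt ∨ ¬busy)) = {s : some successor in {q0, q4, q5, q6, q8}} = {q0, q1, q2, q4, q5, q7}
AG (EX (halt ∨ ¬busy)): greatest fixpoint, start Z0 = {q0, q1, q2, q4, q5, q7}, keep only states in Sat with every successor in Z. Z1 = {q1, q2, q4, q7}; Z2 = {q2, q4}; fixed.
Sat(AG (EX (halt ∨ ¬busy))) = {q2, q4}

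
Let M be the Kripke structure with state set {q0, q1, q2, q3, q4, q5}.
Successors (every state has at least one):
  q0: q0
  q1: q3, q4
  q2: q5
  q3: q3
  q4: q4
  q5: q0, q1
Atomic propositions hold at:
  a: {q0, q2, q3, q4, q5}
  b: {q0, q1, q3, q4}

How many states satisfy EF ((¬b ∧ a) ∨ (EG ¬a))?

Sat(¬b) = {q2, q5}
Sat(¬b ∧ a) = {q2, q5}
Sat(¬a) = {q1}
EG ¬a: greatest fixpoint, start Z0 = {q1}, keep only states in Sat with some successor in Z. Z1 = ∅; fixed.
Sat(EG ¬a) = ∅
Sat((¬b ∧ a) ∨ (EG ¬a)) = {q2, q5}
EF ((¬b ∧ a) ∨ (EG ¬a)): least fixpoint, start Z0 = {q2, q5}, add states with some successor in Z. Already a fixed point.
Sat(EF ((¬b ∧ a) ∨ (EG ¬a))) = {q2, q5}
|Sat(EF ((¬b ∧ a) ∨ (EG ¬a)))| = |{q2, q5}| = 2.

2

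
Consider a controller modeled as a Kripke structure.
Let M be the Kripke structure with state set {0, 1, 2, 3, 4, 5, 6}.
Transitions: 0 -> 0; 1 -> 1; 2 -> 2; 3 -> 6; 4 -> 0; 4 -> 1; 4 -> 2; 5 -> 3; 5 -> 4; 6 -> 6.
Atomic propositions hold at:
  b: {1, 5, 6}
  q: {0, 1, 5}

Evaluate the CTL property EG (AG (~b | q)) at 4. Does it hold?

Sat(~b) = {0, 2, 3, 4}
Sat(~b | q) = {0, 1, 2, 3, 4, 5}
AG (~b | q): greatest fixpoint, start Z0 = {0, 1, 2, 3, 4, 5}, keep only states in Sat with every successor in Z. Z1 = {0, 1, 2, 4, 5}; Z2 = {0, 1, 2, 4}; fixed.
Sat(AG (~b | q)) = {0, 1, 2, 4}
EG (AG (~b | q)): greatest fixpoint, start Z0 = {0, 1, 2, 4}, keep only states in Sat with some successor in Z. Already a fixed point.
Sat(EG (AG (~b | q))) = {0, 1, 2, 4}
4 ∈ Sat(EG (AG (~b | q))) = {0, 1, 2, 4}, so the formula holds at 4.

Yes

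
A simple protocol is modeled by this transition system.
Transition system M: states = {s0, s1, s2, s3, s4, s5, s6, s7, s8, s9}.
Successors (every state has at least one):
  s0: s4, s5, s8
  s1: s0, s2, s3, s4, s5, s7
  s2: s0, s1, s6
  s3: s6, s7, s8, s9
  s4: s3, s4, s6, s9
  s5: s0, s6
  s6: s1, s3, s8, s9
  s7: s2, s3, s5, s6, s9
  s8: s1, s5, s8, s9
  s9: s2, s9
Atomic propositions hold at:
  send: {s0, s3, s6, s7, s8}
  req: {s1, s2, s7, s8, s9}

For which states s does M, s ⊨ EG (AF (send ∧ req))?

{s8}

Sat(send ∧ req) = {s7, s8}
AF (send ∧ req): least fixpoint, start Z0 = {s7, s8}, add states with every successor in Z. Already a fixed point.
Sat(AF (send ∧ req)) = {s7, s8}
EG (AF (send ∧ req)): greatest fixpoint, start Z0 = {s7, s8}, keep only states in Sat with some successor in Z. Z1 = {s8}; fixed.
Sat(EG (AF (send ∧ req))) = {s8}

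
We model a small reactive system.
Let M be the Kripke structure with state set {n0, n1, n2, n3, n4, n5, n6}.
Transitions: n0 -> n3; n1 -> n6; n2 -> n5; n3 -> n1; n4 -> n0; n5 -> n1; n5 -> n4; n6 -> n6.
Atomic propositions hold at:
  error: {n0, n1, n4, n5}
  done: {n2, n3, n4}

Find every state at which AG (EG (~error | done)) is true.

{n6}

Sat(~error) = {n2, n3, n6}
Sat(~error | done) = {n2, n3, n4, n6}
EG (~error | done): greatest fixpoint, start Z0 = {n2, n3, n4, n6}, keep only states in Sat with some successor in Z. Z1 = {n6}; fixed.
Sat(EG (~error | done)) = {n6}
AG (EG (~error | done)): greatest fixpoint, start Z0 = {n6}, keep only states in Sat with every successor in Z. Already a fixed point.
Sat(AG (EG (~error | done))) = {n6}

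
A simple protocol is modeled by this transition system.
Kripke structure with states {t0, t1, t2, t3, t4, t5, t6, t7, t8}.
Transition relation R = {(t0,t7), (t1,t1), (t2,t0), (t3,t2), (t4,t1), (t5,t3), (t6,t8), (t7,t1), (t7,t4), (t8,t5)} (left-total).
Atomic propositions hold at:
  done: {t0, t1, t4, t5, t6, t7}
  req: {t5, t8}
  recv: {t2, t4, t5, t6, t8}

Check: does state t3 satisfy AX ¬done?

Sat(¬done) = {t2, t3, t8}
Sat(AX ¬done) = {s : every successor in {t2, t3, t8}} = {t3, t5, t6}
t3 ∈ Sat(AX ¬done) = {t3, t5, t6}, so the formula holds at t3.

Yes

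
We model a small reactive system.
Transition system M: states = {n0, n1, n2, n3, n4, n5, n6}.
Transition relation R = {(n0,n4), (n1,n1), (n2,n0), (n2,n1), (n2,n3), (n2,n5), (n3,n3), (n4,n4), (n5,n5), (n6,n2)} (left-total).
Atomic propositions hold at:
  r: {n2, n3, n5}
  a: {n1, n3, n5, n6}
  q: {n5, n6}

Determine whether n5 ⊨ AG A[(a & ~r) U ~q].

Sat(~r) = {n0, n1, n4, n6}
Sat(a & ~r) = {n1, n6}
Sat(~q) = {n0, n1, n2, n3, n4}
A[(a & ~r) U ~q]: least fixpoint, start Z0 = Sat(~q) = {n0, n1, n2, n3, n4}, add states in Sat(a & ~r) with every successor in Z. Z1 = {n0, n1, n2, n3, n4, n6}; fixed.
Sat(A[(a & ~r) U ~q]) = {n0, n1, n2, n3, n4, n6}
AG A[(a & ~r) U ~q]: greatest fixpoint, start Z0 = {n0, n1, n2, n3, n4, n6}, keep only states in Sat with every successor in Z. Z1 = {n0, n1, n3, n4, n6}; Z2 = {n0, n1, n3, n4}; fixed.
Sat(AG A[(a & ~r) U ~q]) = {n0, n1, n3, n4}
n5 ∉ Sat(AG A[(a & ~r) U ~q]) = {n0, n1, n3, n4}, so the formula does not hold at n5.

No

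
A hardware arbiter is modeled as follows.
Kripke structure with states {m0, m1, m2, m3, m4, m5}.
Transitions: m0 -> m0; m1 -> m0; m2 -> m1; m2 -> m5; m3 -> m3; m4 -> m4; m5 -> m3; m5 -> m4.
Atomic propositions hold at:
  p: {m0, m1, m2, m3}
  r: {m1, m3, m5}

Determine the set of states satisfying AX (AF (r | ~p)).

Sat(~p) = {m4, m5}
Sat(r | ~p) = {m1, m3, m4, m5}
AF (r | ~p): least fixpoint, start Z0 = {m1, m3, m4, m5}, add states with every successor in Z. Z1 = {m1, m2, m3, m4, m5}; fixed.
Sat(AF (r | ~p)) = {m1, m2, m3, m4, m5}
Sat(AX (AF (r | ~p))) = {s : every successor in {m1, m2, m3, m4, m5}} = {m2, m3, m4, m5}

{m2, m3, m4, m5}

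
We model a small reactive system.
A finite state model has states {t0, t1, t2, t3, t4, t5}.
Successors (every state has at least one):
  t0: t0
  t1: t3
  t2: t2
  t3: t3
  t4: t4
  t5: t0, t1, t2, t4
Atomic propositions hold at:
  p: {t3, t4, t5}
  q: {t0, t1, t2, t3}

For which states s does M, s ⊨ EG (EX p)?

Sat(EX p) = {s : some successor in {t3, t4, t5}} = {t1, t3, t4, t5}
EG (EX p): greatest fixpoint, start Z0 = {t1, t3, t4, t5}, keep only states in Sat with some successor in Z. Already a fixed point.
Sat(EG (EX p)) = {t1, t3, t4, t5}

{t1, t3, t4, t5}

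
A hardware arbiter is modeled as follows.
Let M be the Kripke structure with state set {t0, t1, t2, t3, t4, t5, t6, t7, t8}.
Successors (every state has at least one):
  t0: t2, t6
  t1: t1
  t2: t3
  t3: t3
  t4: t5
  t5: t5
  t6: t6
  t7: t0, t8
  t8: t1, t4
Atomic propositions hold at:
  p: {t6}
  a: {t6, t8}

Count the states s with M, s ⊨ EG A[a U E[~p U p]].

3

Sat(~p) = {t0, t1, t2, t3, t4, t5, t7, t8}
E[~p U p]: least fixpoint, start Z0 = Sat(p) = {t6}, add states in Sat(~p) with some successor in Z. Z1 = {t0, t6}; Z2 = {t0, t6, t7}; fixed.
Sat(E[~p U p]) = {t0, t6, t7}
A[a U E[~p U p]]: least fixpoint, start Z0 = Sat(E[~p U p]) = {t0, t6, t7}, add states in Sat(a) with every successor in Z. Already a fixed point.
Sat(A[a U E[~p U p]]) = {t0, t6, t7}
EG A[a U E[~p U p]]: greatest fixpoint, start Z0 = {t0, t6, t7}, keep only states in Sat with some successor in Z. Already a fixed point.
Sat(EG A[a U E[~p U p]]) = {t0, t6, t7}
|Sat(EG A[a U E[~p U p]])| = |{t0, t6, t7}| = 3.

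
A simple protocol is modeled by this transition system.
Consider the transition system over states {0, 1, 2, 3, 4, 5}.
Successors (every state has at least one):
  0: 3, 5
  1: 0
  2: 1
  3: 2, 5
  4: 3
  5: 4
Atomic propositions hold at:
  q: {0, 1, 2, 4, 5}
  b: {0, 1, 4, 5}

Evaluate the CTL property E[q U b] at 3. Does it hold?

E[q U b]: least fixpoint, start Z0 = Sat(b) = {0, 1, 4, 5}, add states in Sat(q) with some successor in Z. Z1 = {0, 1, 2, 4, 5}; fixed.
Sat(E[q U b]) = {0, 1, 2, 4, 5}
3 ∉ Sat(E[q U b]) = {0, 1, 2, 4, 5}, so the formula does not hold at 3.

No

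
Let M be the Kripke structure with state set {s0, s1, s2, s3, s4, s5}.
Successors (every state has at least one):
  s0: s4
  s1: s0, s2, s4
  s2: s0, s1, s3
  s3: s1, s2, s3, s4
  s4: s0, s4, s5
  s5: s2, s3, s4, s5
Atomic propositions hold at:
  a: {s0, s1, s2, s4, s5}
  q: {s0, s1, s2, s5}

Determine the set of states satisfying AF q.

{s0, s1, s2, s5}

AF q: least fixpoint, start Z0 = {s0, s1, s2, s5}, add states with every successor in Z. Already a fixed point.
Sat(AF q) = {s0, s1, s2, s5}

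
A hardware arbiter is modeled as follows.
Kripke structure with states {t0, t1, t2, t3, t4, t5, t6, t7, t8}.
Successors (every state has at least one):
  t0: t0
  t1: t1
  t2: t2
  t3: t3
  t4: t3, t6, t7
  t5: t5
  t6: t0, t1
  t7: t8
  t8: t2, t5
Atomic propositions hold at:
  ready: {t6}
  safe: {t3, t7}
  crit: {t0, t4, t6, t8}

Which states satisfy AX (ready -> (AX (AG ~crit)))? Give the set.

{t0, t1, t2, t3, t5, t6, t7, t8}

Sat(~crit) = {t1, t2, t3, t5, t7}
AG ~crit: greatest fixpoint, start Z0 = {t1, t2, t3, t5, t7}, keep only states in Sat with every successor in Z. Z1 = {t1, t2, t3, t5}; fixed.
Sat(AG ~crit) = {t1, t2, t3, t5}
Sat(AX (AG ~crit)) = {s : every successor in {t1, t2, t3, t5}} = {t1, t2, t3, t5, t8}
Sat(ready -> (AX (AG ~crit))) = {t0, t1, t2, t3, t4, t5, t7, t8}
Sat(AX (ready -> (AX (AG ~crit)))) = {s : every successor in {t0, t1, t2, t3, t4, t5, t7, t8}} = {t0, t1, t2, t3, t5, t6, t7, t8}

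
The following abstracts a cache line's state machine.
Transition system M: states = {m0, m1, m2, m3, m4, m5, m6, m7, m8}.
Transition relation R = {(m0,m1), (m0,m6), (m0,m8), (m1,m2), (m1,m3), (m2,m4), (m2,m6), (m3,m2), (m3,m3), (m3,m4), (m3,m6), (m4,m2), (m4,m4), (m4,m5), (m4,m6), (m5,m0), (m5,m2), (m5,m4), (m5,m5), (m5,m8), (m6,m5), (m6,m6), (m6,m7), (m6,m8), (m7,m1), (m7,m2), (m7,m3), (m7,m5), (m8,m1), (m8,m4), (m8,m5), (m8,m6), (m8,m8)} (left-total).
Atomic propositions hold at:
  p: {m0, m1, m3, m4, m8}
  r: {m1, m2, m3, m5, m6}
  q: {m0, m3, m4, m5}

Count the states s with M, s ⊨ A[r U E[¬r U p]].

6

Sat(¬r) = {m0, m4, m7, m8}
E[¬r U p]: least fixpoint, start Z0 = Sat(p) = {m0, m1, m3, m4, m8}, add states in Sat(¬r) with some successor in Z. Z1 = {m0, m1, m3, m4, m7, m8}; fixed.
Sat(E[¬r U p]) = {m0, m1, m3, m4, m7, m8}
A[r U E[¬r U p]]: least fixpoint, start Z0 = Sat(E[¬r U p]) = {m0, m1, m3, m4, m7, m8}, add states in Sat(r) with every successor in Z. Already a fixed point.
Sat(A[r U E[¬r U p]]) = {m0, m1, m3, m4, m7, m8}
|Sat(A[r U E[¬r U p]])| = |{m0, m1, m3, m4, m7, m8}| = 6.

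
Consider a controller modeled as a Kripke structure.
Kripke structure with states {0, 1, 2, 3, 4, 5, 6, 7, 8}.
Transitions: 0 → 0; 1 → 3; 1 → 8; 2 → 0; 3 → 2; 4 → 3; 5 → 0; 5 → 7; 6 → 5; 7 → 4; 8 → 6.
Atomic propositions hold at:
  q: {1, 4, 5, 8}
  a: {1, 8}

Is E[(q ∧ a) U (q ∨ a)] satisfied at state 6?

No

Sat(q ∧ a) = {1, 8}
Sat(q ∨ a) = {1, 4, 5, 8}
E[(q ∧ a) U (q ∨ a)]: least fixpoint, start Z0 = Sat((q ∨ a)) = {1, 4, 5, 8}, add states in Sat(q ∧ a) with some successor in Z. Already a fixed point.
Sat(E[(q ∧ a) U (q ∨ a)]) = {1, 4, 5, 8}
6 ∉ Sat(E[(q ∧ a) U (q ∨ a)]) = {1, 4, 5, 8}, so the formula does not hold at 6.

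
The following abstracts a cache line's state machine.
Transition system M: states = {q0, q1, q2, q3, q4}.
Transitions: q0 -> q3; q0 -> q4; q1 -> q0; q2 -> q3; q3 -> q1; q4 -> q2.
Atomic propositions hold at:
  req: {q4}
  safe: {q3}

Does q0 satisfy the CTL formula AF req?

No

AF req: least fixpoint, start Z0 = {q4}, add states with every successor in Z. Already a fixed point.
Sat(AF req) = {q4}
q0 ∉ Sat(AF req) = {q4}, so the formula does not hold at q0.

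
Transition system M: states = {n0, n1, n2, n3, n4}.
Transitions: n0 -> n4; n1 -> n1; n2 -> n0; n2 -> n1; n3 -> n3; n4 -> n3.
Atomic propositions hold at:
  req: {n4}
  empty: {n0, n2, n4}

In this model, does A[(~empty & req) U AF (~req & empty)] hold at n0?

Yes

Sat(~empty) = {n1, n3}
Sat(~empty & req) = ∅
Sat(~req) = {n0, n1, n2, n3}
Sat(~req & empty) = {n0, n2}
AF (~req & empty): least fixpoint, start Z0 = {n0, n2}, add states with every successor in Z. Already a fixed point.
Sat(AF (~req & empty)) = {n0, n2}
A[(~empty & req) U AF (~req & empty)]: least fixpoint, start Z0 = Sat(AF (~req & empty)) = {n0, n2}, add states in Sat(~empty & req) with every successor in Z. Already a fixed point.
Sat(A[(~empty & req) U AF (~req & empty)]) = {n0, n2}
n0 ∈ Sat(A[(~empty & req) U AF (~req & empty)]) = {n0, n2}, so the formula holds at n0.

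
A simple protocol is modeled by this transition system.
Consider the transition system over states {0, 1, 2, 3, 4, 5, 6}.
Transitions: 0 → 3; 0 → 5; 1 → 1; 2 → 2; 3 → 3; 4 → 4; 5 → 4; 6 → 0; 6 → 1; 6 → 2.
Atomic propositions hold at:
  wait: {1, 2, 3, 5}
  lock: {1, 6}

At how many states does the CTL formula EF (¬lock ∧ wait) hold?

Sat(¬lock) = {0, 2, 3, 4, 5}
Sat(¬lock ∧ wait) = {2, 3, 5}
EF (¬lock ∧ wait): least fixpoint, start Z0 = {2, 3, 5}, add states with some successor in Z. Z1 = {0, 2, 3, 5, 6}; fixed.
Sat(EF (¬lock ∧ wait)) = {0, 2, 3, 5, 6}
|Sat(EF (¬lock ∧ wait))| = |{0, 2, 3, 5, 6}| = 5.

5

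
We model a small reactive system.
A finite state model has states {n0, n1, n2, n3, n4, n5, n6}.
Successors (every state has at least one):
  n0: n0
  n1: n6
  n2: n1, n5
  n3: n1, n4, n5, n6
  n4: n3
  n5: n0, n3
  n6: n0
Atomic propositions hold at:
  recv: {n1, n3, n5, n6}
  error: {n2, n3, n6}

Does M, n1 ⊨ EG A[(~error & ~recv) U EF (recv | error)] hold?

No

Sat(~error) = {n0, n1, n4, n5}
Sat(~recv) = {n0, n2, n4}
Sat(~error & ~recv) = {n0, n4}
Sat(recv | error) = {n1, n2, n3, n5, n6}
EF (recv | error): least fixpoint, start Z0 = {n1, n2, n3, n5, n6}, add states with some successor in Z. Z1 = {n1, n2, n3, n4, n5, n6}; fixed.
Sat(EF (recv | error)) = {n1, n2, n3, n4, n5, n6}
A[(~error & ~recv) U EF (recv | error)]: least fixpoint, start Z0 = Sat(EF (recv | error)) = {n1, n2, n3, n4, n5, n6}, add states in Sat(~error & ~recv) with every successor in Z. Already a fixed point.
Sat(A[(~error & ~recv) U EF (recv | error)]) = {n1, n2, n3, n4, n5, n6}
EG A[(~error & ~recv) U EF (recv | error)]: greatest fixpoint, start Z0 = {n1, n2, n3, n4, n5, n6}, keep only states in Sat with some successor in Z. Z1 = {n1, n2, n3, n4, n5}; Z2 = {n2, n3, n4, n5}; fixed.
Sat(EG A[(~error & ~recv) U EF (recv | error)]) = {n2, n3, n4, n5}
n1 ∉ Sat(EG A[(~error & ~recv) U EF (recv | error)]) = {n2, n3, n4, n5}, so the formula does not hold at n1.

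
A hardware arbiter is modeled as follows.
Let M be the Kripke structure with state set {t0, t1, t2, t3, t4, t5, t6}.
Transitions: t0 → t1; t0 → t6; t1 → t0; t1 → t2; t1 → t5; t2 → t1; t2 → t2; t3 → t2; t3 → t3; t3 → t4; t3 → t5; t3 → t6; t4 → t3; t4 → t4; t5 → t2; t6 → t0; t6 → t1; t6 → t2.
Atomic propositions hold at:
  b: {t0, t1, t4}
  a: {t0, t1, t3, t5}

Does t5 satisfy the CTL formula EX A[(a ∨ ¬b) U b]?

Sat(¬b) = {t2, t3, t5, t6}
Sat(a ∨ ¬b) = {t0, t1, t2, t3, t5, t6}
A[(a ∨ ¬b) U b]: least fixpoint, start Z0 = Sat(b) = {t0, t1, t4}, add states in Sat(a ∨ ¬b) with every successor in Z. Already a fixed point.
Sat(A[(a ∨ ¬b) U b]) = {t0, t1, t4}
Sat(EX A[(a ∨ ¬b) U b]) = {s : some successor in {t0, t1, t4}} = {t0, t1, t2, t3, t4, t6}
t5 ∉ Sat(EX A[(a ∨ ¬b) U b]) = {t0, t1, t2, t3, t4, t6}, so the formula does not hold at t5.

No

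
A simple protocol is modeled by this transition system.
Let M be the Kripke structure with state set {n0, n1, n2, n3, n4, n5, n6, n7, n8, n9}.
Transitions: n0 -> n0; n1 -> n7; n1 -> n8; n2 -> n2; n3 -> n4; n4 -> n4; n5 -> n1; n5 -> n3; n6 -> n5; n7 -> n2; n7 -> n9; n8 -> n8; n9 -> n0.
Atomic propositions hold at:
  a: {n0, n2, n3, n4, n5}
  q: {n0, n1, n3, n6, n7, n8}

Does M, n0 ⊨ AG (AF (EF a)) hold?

Yes

EF a: least fixpoint, start Z0 = {n0, n2, n3, n4, n5}, add states with some successor in Z. Z1 = {n0, n2, n3, n4, n5, n6, n7, n9}; Z2 = {n0, n1, n2, n3, n4, n5, n6, n7, n9}; fixed.
Sat(EF a) = {n0, n1, n2, n3, n4, n5, n6, n7, n9}
AF (EF a): least fixpoint, start Z0 = {n0, n1, n2, n3, n4, n5, n6, n7, n9}, add states with every successor in Z. Already a fixed point.
Sat(AF (EF a)) = {n0, n1, n2, n3, n4, n5, n6, n7, n9}
AG (AF (EF a)): greatest fixpoint, start Z0 = {n0, n1, n2, n3, n4, n5, n6, n7, n9}, keep only states in Sat with every successor in Z. Z1 = {n0, n2, n3, n4, n5, n6, n7, n9}; Z2 = {n0, n2, n3, n4, n6, n7, n9}; Z3 = {n0, n2, n3, n4, n7, n9}; fixed.
Sat(AG (AF (EF a))) = {n0, n2, n3, n4, n7, n9}
n0 ∈ Sat(AG (AF (EF a))) = {n0, n2, n3, n4, n7, n9}, so the formula holds at n0.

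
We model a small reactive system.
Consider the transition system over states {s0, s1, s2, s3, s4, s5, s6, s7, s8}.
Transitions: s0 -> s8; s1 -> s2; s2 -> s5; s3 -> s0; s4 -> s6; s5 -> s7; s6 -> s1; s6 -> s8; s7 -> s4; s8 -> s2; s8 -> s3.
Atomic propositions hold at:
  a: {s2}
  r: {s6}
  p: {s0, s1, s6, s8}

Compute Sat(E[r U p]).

{s0, s1, s6, s8}

E[r U p]: least fixpoint, start Z0 = Sat(p) = {s0, s1, s6, s8}, add states in Sat(r) with some successor in Z. Already a fixed point.
Sat(E[r U p]) = {s0, s1, s6, s8}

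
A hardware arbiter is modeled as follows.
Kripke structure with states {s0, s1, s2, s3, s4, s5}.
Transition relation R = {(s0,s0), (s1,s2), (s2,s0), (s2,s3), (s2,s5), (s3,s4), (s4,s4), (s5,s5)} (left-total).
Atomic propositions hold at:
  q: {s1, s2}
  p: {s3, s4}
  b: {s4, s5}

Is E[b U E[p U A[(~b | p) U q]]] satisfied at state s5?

No

Sat(~b) = {s0, s1, s2, s3}
Sat(~b | p) = {s0, s1, s2, s3, s4}
A[(~b | p) U q]: least fixpoint, start Z0 = Sat(q) = {s1, s2}, add states in Sat(~b | p) with every successor in Z. Already a fixed point.
Sat(A[(~b | p) U q]) = {s1, s2}
E[p U A[(~b | p) U q]]: least fixpoint, start Z0 = Sat(A[(~b | p) U q]) = {s1, s2}, add states in Sat(p) with some successor in Z. Already a fixed point.
Sat(E[p U A[(~b | p) U q]]) = {s1, s2}
E[b U E[p U A[(~b | p) U q]]]: least fixpoint, start Z0 = Sat(E[p U A[(~b | p) U q]]) = {s1, s2}, add states in Sat(b) with some successor in Z. Already a fixed point.
Sat(E[b U E[p U A[(~b | p) U q]]]) = {s1, s2}
s5 ∉ Sat(E[b U E[p U A[(~b | p) U q]]]) = {s1, s2}, so the formula does not hold at s5.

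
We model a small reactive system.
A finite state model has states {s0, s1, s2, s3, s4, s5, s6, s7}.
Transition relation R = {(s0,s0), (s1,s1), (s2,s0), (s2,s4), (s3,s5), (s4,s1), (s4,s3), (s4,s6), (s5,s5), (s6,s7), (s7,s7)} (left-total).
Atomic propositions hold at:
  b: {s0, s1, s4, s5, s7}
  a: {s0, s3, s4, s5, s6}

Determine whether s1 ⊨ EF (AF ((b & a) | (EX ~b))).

Sat(b & a) = {s0, s4, s5}
Sat(~b) = {s2, s3, s6}
Sat(EX ~b) = {s : some successor in {s2, s3, s6}} = {s4}
Sat((b & a) | (EX ~b)) = {s0, s4, s5}
AF ((b & a) | (EX ~b)): least fixpoint, start Z0 = {s0, s4, s5}, add states with every successor in Z. Z1 = {s0, s2, s3, s4, s5}; fixed.
Sat(AF ((b & a) | (EX ~b))) = {s0, s2, s3, s4, s5}
EF (AF ((b & a) | (EX ~b))): least fixpoint, start Z0 = {s0, s2, s3, s4, s5}, add states with some successor in Z. Already a fixed point.
Sat(EF (AF ((b & a) | (EX ~b)))) = {s0, s2, s3, s4, s5}
s1 ∉ Sat(EF (AF ((b & a) | (EX ~b)))) = {s0, s2, s3, s4, s5}, so the formula does not hold at s1.

No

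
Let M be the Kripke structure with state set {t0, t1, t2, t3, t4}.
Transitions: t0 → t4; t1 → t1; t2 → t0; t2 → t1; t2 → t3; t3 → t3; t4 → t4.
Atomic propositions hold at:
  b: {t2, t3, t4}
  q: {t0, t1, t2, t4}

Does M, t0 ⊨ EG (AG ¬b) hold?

Sat(¬b) = {t0, t1}
AG ¬b: greatest fixpoint, start Z0 = {t0, t1}, keep only states in Sat with every successor in Z. Z1 = {t1}; fixed.
Sat(AG ¬b) = {t1}
EG (AG ¬b): greatest fixpoint, start Z0 = {t1}, keep only states in Sat with some successor in Z. Already a fixed point.
Sat(EG (AG ¬b)) = {t1}
t0 ∉ Sat(EG (AG ¬b)) = {t1}, so the formula does not hold at t0.

No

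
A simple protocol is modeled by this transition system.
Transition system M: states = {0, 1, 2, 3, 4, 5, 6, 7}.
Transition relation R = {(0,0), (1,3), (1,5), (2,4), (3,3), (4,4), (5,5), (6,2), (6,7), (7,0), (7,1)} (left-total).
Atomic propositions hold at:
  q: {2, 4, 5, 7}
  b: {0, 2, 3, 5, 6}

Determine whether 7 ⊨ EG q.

No

EG q: greatest fixpoint, start Z0 = {2, 4, 5, 7}, keep only states in Sat with some successor in Z. Z1 = {2, 4, 5}; fixed.
Sat(EG q) = {2, 4, 5}
7 ∉ Sat(EG q) = {2, 4, 5}, so the formula does not hold at 7.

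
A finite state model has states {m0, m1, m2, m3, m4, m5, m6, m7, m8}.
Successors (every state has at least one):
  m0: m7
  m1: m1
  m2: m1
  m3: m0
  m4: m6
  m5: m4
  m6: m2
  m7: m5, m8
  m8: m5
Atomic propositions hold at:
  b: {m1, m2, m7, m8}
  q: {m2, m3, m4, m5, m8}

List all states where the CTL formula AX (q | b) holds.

Sat(q | b) = {m1, m2, m3, m4, m5, m7, m8}
Sat(AX (q | b)) = {s : every successor in {m1, m2, m3, m4, m5, m7, m8}} = {m0, m1, m2, m5, m6, m7, m8}

{m0, m1, m2, m5, m6, m7, m8}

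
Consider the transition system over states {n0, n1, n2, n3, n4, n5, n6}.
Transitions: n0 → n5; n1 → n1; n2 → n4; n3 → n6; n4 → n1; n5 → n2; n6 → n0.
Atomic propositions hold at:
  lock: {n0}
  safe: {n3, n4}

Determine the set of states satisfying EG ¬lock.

Sat(¬lock) = {n1, n2, n3, n4, n5, n6}
EG ¬lock: greatest fixpoint, start Z0 = {n1, n2, n3, n4, n5, n6}, keep only states in Sat with some successor in Z. Z1 = {n1, n2, n3, n4, n5}; Z2 = {n1, n2, n4, n5}; fixed.
Sat(EG ¬lock) = {n1, n2, n4, n5}

{n1, n2, n4, n5}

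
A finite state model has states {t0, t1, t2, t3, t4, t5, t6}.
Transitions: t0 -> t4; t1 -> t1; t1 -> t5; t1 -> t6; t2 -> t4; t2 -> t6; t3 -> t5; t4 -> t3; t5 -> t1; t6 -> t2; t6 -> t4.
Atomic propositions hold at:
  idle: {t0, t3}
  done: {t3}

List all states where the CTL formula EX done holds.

Sat(EX done) = {s : some successor in {t3}} = {t4}

{t4}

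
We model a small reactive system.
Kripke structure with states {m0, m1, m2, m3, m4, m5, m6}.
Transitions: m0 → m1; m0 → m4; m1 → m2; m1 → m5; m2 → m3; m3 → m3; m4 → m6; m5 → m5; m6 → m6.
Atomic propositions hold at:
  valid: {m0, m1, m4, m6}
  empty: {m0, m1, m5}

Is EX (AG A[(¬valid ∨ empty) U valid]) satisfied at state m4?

Sat(¬valid) = {m2, m3, m5}
Sat(¬valid ∨ empty) = {m0, m1, m2, m3, m5}
A[(¬valid ∨ empty) U valid]: least fixpoint, start Z0 = Sat(valid) = {m0, m1, m4, m6}, add states in Sat(¬valid ∨ empty) with every successor in Z. Already a fixed point.
Sat(A[(¬valid ∨ empty) U valid]) = {m0, m1, m4, m6}
AG A[(¬valid ∨ empty) U valid]: greatest fixpoint, start Z0 = {m0, m1, m4, m6}, keep only states in Sat with every successor in Z. Z1 = {m0, m4, m6}; Z2 = {m4, m6}; fixed.
Sat(AG A[(¬valid ∨ empty) U valid]) = {m4, m6}
Sat(EX (AG A[(¬valid ∨ empty) U valid])) = {s : some successor in {m4, m6}} = {m0, m4, m6}
m4 ∈ Sat(EX (AG A[(¬valid ∨ empty) U valid])) = {m0, m4, m6}, so the formula holds at m4.

Yes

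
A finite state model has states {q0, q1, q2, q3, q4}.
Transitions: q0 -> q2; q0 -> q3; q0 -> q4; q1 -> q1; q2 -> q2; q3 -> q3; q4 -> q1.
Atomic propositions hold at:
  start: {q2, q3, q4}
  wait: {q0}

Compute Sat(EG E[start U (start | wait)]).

Sat(start | wait) = {q0, q2, q3, q4}
E[start U (start | wait)]: least fixpoint, start Z0 = Sat((start | wait)) = {q0, q2, q3, q4}, add states in Sat(start) with some successor in Z. Already a fixed point.
Sat(E[start U (start | wait)]) = {q0, q2, q3, q4}
EG E[start U (start | wait)]: greatest fixpoint, start Z0 = {q0, q2, q3, q4}, keep only states in Sat with some successor in Z. Z1 = {q0, q2, q3}; fixed.
Sat(EG E[start U (start | wait)]) = {q0, q2, q3}

{q0, q2, q3}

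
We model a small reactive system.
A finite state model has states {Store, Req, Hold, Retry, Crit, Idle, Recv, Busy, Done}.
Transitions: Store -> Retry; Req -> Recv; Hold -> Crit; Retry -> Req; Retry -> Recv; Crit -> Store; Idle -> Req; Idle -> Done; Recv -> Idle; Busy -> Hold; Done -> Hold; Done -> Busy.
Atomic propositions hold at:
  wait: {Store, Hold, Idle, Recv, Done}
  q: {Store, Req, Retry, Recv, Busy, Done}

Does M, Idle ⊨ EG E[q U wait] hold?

Yes

E[q U wait]: least fixpoint, start Z0 = Sat(wait) = {Store, Hold, Idle, Recv, Done}, add states in Sat(q) with some successor in Z. Z1 = {Store, Req, Hold, Retry, Idle, Recv, Busy, Done}; fixed.
Sat(E[q U wait]) = {Store, Req, Hold, Retry, Idle, Recv, Busy, Done}
EG E[q U wait]: greatest fixpoint, start Z0 = {Store, Req, Hold, Retry, Idle, Recv, Busy, Done}, keep only states in Sat with some successor in Z. Z1 = {Store, Req, Retry, Idle, Recv, Busy, Done}; Z2 = {Store, Req, Retry, Idle, Recv, Done}; Z3 = {Store, Req, Retry, Idle, Recv}; fixed.
Sat(EG E[q U wait]) = {Store, Req, Retry, Idle, Recv}
Idle ∈ Sat(EG E[q U wait]) = {Store, Req, Retry, Idle, Recv}, so the formula holds at Idle.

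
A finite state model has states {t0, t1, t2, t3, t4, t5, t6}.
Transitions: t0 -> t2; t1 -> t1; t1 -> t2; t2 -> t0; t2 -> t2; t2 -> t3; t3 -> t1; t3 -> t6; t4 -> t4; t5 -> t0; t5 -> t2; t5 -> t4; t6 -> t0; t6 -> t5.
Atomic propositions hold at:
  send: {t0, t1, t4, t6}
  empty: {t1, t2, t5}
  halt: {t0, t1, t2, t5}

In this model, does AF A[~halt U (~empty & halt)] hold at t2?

No

Sat(~halt) = {t3, t4, t6}
Sat(~empty) = {t0, t3, t4, t6}
Sat(~empty & halt) = {t0}
A[~halt U (~empty & halt)]: least fixpoint, start Z0 = Sat((~empty & halt)) = {t0}, add states in Sat(~halt) with every successor in Z. Already a fixed point.
Sat(A[~halt U (~empty & halt)]) = {t0}
AF A[~halt U (~empty & halt)]: least fixpoint, start Z0 = {t0}, add states with every successor in Z. Already a fixed point.
Sat(AF A[~halt U (~empty & halt)]) = {t0}
t2 ∉ Sat(AF A[~halt U (~empty & halt)]) = {t0}, so the formula does not hold at t2.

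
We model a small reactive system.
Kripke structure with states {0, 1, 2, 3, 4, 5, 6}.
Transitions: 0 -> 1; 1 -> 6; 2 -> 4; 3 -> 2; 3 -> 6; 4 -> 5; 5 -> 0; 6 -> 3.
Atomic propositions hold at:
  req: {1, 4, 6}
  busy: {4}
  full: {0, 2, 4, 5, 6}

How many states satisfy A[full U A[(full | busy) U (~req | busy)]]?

6

Sat(full | busy) = {0, 2, 4, 5, 6}
Sat(~req) = {0, 2, 3, 5}
Sat(~req | busy) = {0, 2, 3, 4, 5}
A[(full | busy) U (~req | busy)]: least fixpoint, start Z0 = Sat((~req | busy)) = {0, 2, 3, 4, 5}, add states in Sat(full | busy) with every successor in Z. Z1 = {0, 2, 3, 4, 5, 6}; fixed.
Sat(A[(full | busy) U (~req | busy)]) = {0, 2, 3, 4, 5, 6}
A[full U A[(full | busy) U (~req | busy)]]: least fixpoint, start Z0 = Sat(A[(full | busy) U (~req | busy)]) = {0, 2, 3, 4, 5, 6}, add states in Sat(full) with every successor in Z. Already a fixed point.
Sat(A[full U A[(full | busy) U (~req | busy)]]) = {0, 2, 3, 4, 5, 6}
|Sat(A[full U A[(full | busy) U (~req | busy)]])| = |{0, 2, 3, 4, 5, 6}| = 6.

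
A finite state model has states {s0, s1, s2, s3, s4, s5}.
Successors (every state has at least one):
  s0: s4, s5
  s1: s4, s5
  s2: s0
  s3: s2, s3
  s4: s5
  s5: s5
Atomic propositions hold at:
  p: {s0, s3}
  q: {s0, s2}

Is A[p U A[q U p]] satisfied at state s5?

No

A[q U p]: least fixpoint, start Z0 = Sat(p) = {s0, s3}, add states in Sat(q) with every successor in Z. Z1 = {s0, s2, s3}; fixed.
Sat(A[q U p]) = {s0, s2, s3}
A[p U A[q U p]]: least fixpoint, start Z0 = Sat(A[q U p]) = {s0, s2, s3}, add states in Sat(p) with every successor in Z. Already a fixed point.
Sat(A[p U A[q U p]]) = {s0, s2, s3}
s5 ∉ Sat(A[p U A[q U p]]) = {s0, s2, s3}, so the formula does not hold at s5.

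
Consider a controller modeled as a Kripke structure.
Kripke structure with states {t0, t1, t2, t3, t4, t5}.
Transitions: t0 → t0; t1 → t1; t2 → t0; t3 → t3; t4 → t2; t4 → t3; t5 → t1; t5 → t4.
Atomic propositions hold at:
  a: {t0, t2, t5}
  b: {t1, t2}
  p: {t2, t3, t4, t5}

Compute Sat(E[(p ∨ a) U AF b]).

{t1, t2, t4, t5}

Sat(p ∨ a) = {t0, t2, t3, t4, t5}
AF b: least fixpoint, start Z0 = {t1, t2}, add states with every successor in Z. Already a fixed point.
Sat(AF b) = {t1, t2}
E[(p ∨ a) U AF b]: least fixpoint, start Z0 = Sat(AF b) = {t1, t2}, add states in Sat(p ∨ a) with some successor in Z. Z1 = {t1, t2, t4, t5}; fixed.
Sat(E[(p ∨ a) U AF b]) = {t1, t2, t4, t5}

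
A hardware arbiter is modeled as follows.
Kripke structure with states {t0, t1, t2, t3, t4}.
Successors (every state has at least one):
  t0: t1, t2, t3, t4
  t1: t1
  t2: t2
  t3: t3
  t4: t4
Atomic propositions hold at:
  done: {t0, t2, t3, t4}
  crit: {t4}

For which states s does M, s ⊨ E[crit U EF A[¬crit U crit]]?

Sat(¬crit) = {t0, t1, t2, t3}
A[¬crit U crit]: least fixpoint, start Z0 = Sat(crit) = {t4}, add states in Sat(¬crit) with every successor in Z. Already a fixed point.
Sat(A[¬crit U crit]) = {t4}
EF A[¬crit U crit]: least fixpoint, start Z0 = {t4}, add states with some successor in Z. Z1 = {t0, t4}; fixed.
Sat(EF A[¬crit U crit]) = {t0, t4}
E[crit U EF A[¬crit U crit]]: least fixpoint, start Z0 = Sat(EF A[¬crit U crit]) = {t0, t4}, add states in Sat(crit) with some successor in Z. Already a fixed point.
Sat(E[crit U EF A[¬crit U crit]]) = {t0, t4}

{t0, t4}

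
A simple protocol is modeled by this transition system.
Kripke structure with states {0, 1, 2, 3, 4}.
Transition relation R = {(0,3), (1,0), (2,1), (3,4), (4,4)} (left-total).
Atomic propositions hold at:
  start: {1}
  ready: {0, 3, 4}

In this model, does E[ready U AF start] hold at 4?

AF start: least fixpoint, start Z0 = {1}, add states with every successor in Z. Z1 = {1, 2}; fixed.
Sat(AF start) = {1, 2}
E[ready U AF start]: least fixpoint, start Z0 = Sat(AF start) = {1, 2}, add states in Sat(ready) with some successor in Z. Already a fixed point.
Sat(E[ready U AF start]) = {1, 2}
4 ∉ Sat(E[ready U AF start]) = {1, 2}, so the formula does not hold at 4.

No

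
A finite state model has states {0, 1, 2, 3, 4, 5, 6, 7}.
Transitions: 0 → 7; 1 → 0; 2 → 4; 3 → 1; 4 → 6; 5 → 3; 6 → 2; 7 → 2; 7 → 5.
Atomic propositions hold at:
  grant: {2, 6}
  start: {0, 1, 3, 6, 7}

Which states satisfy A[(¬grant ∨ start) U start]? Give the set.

{0, 1, 3, 4, 5, 6, 7}

Sat(¬grant) = {0, 1, 3, 4, 5, 7}
Sat(¬grant ∨ start) = {0, 1, 3, 4, 5, 6, 7}
A[(¬grant ∨ start) U start]: least fixpoint, start Z0 = Sat(start) = {0, 1, 3, 6, 7}, add states in Sat(¬grant ∨ start) with every successor in Z. Z1 = {0, 1, 3, 4, 5, 6, 7}; fixed.
Sat(A[(¬grant ∨ start) U start]) = {0, 1, 3, 4, 5, 6, 7}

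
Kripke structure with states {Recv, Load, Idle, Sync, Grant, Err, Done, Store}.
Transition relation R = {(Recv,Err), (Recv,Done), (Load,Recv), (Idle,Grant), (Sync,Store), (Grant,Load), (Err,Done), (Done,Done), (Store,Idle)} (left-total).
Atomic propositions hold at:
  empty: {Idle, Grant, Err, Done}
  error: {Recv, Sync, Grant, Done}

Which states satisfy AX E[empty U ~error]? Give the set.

{Idle, Sync, Grant, Store}

Sat(~error) = {Load, Idle, Err, Store}
E[empty U ~error]: least fixpoint, start Z0 = Sat(~error) = {Load, Idle, Err, Store}, add states in Sat(empty) with some successor in Z. Z1 = {Load, Idle, Grant, Err, Store}; fixed.
Sat(E[empty U ~error]) = {Load, Idle, Grant, Err, Store}
Sat(AX E[empty U ~error]) = {s : every successor in {Load, Idle, Grant, Err, Store}} = {Idle, Sync, Grant, Store}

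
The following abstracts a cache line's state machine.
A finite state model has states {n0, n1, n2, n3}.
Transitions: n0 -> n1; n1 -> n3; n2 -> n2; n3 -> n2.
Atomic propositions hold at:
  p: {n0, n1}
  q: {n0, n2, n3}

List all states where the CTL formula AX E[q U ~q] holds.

{n0}

Sat(~q) = {n1}
E[q U ~q]: least fixpoint, start Z0 = Sat(~q) = {n1}, add states in Sat(q) with some successor in Z. Z1 = {n0, n1}; fixed.
Sat(E[q U ~q]) = {n0, n1}
Sat(AX E[q U ~q]) = {s : every successor in {n0, n1}} = {n0}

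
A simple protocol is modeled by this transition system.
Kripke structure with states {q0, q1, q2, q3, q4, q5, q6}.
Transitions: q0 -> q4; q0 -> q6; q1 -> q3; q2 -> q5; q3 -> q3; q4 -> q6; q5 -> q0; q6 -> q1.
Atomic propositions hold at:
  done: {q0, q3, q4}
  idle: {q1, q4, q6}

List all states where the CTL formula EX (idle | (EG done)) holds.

{q0, q1, q3, q4, q6}

EG done: greatest fixpoint, start Z0 = {q0, q3, q4}, keep only states in Sat with some successor in Z. Z1 = {q0, q3}; Z2 = {q3}; fixed.
Sat(EG done) = {q3}
Sat(idle | (EG done)) = {q1, q3, q4, q6}
Sat(EX (idle | (EG done))) = {s : some successor in {q1, q3, q4, q6}} = {q0, q1, q3, q4, q6}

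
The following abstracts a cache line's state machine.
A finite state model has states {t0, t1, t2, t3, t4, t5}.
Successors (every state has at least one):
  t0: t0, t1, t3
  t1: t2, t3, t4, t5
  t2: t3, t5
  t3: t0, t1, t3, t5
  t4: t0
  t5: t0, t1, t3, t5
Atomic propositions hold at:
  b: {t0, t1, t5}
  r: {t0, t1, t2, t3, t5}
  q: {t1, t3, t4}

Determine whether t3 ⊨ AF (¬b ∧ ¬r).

Sat(¬b) = {t2, t3, t4}
Sat(¬r) = {t4}
Sat(¬b ∧ ¬r) = {t4}
AF (¬b ∧ ¬r): least fixpoint, start Z0 = {t4}, add states with every successor in Z. Already a fixed point.
Sat(AF (¬b ∧ ¬r)) = {t4}
t3 ∉ Sat(AF (¬b ∧ ¬r)) = {t4}, so the formula does not hold at t3.

No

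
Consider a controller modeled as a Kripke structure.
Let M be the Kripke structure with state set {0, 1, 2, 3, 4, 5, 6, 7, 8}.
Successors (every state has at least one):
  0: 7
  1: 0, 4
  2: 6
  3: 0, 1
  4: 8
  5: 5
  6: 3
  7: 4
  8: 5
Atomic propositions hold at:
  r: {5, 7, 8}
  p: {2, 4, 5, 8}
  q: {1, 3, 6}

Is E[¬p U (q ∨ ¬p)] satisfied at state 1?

Sat(¬p) = {0, 1, 3, 6, 7}
Sat(q ∨ ¬p) = {0, 1, 3, 6, 7}
E[¬p U (q ∨ ¬p)]: least fixpoint, start Z0 = Sat((q ∨ ¬p)) = {0, 1, 3, 6, 7}, add states in Sat(¬p) with some successor in Z. Already a fixed point.
Sat(E[¬p U (q ∨ ¬p)]) = {0, 1, 3, 6, 7}
1 ∈ Sat(E[¬p U (q ∨ ¬p)]) = {0, 1, 3, 6, 7}, so the formula holds at 1.

Yes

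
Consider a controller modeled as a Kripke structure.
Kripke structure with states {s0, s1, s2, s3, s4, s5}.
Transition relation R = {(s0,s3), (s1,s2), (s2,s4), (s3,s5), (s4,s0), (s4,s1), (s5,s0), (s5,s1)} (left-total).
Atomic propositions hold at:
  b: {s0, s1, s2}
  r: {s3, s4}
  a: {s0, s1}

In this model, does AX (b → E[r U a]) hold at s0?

Yes

E[r U a]: least fixpoint, start Z0 = Sat(a) = {s0, s1}, add states in Sat(r) with some successor in Z. Z1 = {s0, s1, s4}; fixed.
Sat(E[r U a]) = {s0, s1, s4}
Sat(b → E[r U a]) = {s0, s1, s3, s4, s5}
Sat(AX (b → E[r U a])) = {s : every successor in {s0, s1, s3, s4, s5}} = {s0, s2, s3, s4, s5}
s0 ∈ Sat(AX (b → E[r U a])) = {s0, s2, s3, s4, s5}, so the formula holds at s0.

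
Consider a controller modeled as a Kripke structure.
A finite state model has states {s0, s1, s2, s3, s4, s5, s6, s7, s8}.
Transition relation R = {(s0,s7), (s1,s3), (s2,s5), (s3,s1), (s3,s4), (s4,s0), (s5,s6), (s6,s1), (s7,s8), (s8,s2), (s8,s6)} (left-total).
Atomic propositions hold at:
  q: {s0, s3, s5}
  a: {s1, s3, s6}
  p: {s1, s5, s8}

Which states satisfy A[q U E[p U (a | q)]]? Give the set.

{s0, s1, s3, s5, s6, s8}

Sat(a | q) = {s0, s1, s3, s5, s6}
E[p U (a | q)]: least fixpoint, start Z0 = Sat((a | q)) = {s0, s1, s3, s5, s6}, add states in Sat(p) with some successor in Z. Z1 = {s0, s1, s3, s5, s6, s8}; fixed.
Sat(E[p U (a | q)]) = {s0, s1, s3, s5, s6, s8}
A[q U E[p U (a | q)]]: least fixpoint, start Z0 = Sat(E[p U (a | q)]) = {s0, s1, s3, s5, s6, s8}, add states in Sat(q) with every successor in Z. Already a fixed point.
Sat(A[q U E[p U (a | q)]]) = {s0, s1, s3, s5, s6, s8}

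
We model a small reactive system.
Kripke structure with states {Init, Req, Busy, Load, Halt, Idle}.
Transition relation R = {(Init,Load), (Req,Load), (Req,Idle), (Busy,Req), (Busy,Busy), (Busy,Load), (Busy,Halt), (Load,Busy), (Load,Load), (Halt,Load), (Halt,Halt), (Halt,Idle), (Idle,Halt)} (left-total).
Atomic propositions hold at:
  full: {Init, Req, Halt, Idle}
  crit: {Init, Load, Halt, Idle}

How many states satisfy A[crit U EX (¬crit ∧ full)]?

1

Sat(¬crit) = {Req, Busy}
Sat(¬crit ∧ full) = {Req}
Sat(EX (¬crit ∧ full)) = {s : some successor in {Req}} = {Busy}
A[crit U EX (¬crit ∧ full)]: least fixpoint, start Z0 = Sat(EX (¬crit ∧ full)) = {Busy}, add states in Sat(crit) with every successor in Z. Already a fixed point.
Sat(A[crit U EX (¬crit ∧ full)]) = {Busy}
|Sat(A[crit U EX (¬crit ∧ full)])| = |{Busy}| = 1.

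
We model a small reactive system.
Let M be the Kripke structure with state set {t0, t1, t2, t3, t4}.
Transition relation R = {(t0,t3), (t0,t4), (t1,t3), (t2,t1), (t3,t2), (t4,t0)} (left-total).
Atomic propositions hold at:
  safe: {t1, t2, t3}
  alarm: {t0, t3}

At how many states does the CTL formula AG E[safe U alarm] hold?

E[safe U alarm]: least fixpoint, start Z0 = Sat(alarm) = {t0, t3}, add states in Sat(safe) with some successor in Z. Z1 = {t0, t1, t3}; Z2 = {t0, t1, t2, t3}; fixed.
Sat(E[safe U alarm]) = {t0, t1, t2, t3}
AG E[safe U alarm]: greatest fixpoint, start Z0 = {t0, t1, t2, t3}, keep only states in Sat with every successor in Z. Z1 = {t1, t2, t3}; fixed.
Sat(AG E[safe U alarm]) = {t1, t2, t3}
|Sat(AG E[safe U alarm])| = |{t1, t2, t3}| = 3.

3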